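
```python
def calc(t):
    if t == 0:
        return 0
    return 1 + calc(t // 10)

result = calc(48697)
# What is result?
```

Count of digits of 48697: 5

Answer: 5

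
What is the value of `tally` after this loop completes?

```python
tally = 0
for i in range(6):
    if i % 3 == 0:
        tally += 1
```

Count numbers divisible by 3 in range(6)
`tally` takes the values: 0 → 1 → 2

Answer: 2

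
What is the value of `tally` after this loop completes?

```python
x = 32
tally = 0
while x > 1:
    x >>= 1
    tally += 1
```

Count right shifts until 1
`tally` takes the values: 0 → 1 → 2 → 3 → 4 → 5

Answer: 5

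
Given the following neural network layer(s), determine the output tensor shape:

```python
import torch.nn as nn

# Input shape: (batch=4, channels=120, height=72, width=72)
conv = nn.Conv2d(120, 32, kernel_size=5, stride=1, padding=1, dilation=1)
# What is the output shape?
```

Input: (4, 120, 72, 72) -> Output: (4, 32, 70, 70)

Answer: (4, 32, 70, 70)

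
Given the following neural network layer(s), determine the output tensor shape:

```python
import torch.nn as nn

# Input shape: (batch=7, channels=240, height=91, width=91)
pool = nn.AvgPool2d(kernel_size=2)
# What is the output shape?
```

Input: (7, 240, 91, 91) -> Output: (7, 240, 45, 45)

Answer: (7, 240, 45, 45)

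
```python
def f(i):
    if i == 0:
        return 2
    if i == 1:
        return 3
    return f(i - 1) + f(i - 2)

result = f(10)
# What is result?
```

Build up from base cases: f(0)=2, f(1)=3, f(2)=5, f(3)=8, f(4)=13, f(5)=21, f(6)=34, ..., f(10)=233

Answer: 233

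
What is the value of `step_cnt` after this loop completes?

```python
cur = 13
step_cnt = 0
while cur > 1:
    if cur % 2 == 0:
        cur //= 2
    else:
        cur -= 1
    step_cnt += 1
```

Steps to reduce 13 to 1
`step_cnt` takes the values: 0 → 1 → 2 → 3 → 4 → 5

Answer: 5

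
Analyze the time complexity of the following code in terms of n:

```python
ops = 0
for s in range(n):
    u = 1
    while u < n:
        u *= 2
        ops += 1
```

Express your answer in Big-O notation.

Each loop level contributes: n × log n. Multiplying the contributions gives O(n log n).

Answer: O(n log n)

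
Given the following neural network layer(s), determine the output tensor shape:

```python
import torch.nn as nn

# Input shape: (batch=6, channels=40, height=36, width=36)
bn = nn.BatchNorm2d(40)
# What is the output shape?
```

Input: (6, 40, 36, 36) -> Output: (6, 40, 36, 36)

Answer: (6, 40, 36, 36)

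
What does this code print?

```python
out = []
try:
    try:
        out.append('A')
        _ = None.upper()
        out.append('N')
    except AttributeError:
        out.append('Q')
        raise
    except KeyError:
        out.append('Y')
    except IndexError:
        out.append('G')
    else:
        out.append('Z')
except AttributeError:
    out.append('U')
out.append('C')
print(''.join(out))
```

Execution trace: 'A' (inner try body) → 'Q' (inner except AttributeError) → 'U' (outer except AttributeError) → 'C' (after the try/except). Output: AQUC

Answer: AQUC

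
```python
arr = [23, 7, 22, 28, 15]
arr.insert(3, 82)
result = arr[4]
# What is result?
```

Trace:
`arr = [23, 7, 22, 28, 15]` → arr = [23, 7, 22, 28, 15]
`arr.insert(3, 82)` → arr = [23, 7, 22, 82, 28, 15]
`result = arr[4]` → result = 28
So result = 28

Answer: 28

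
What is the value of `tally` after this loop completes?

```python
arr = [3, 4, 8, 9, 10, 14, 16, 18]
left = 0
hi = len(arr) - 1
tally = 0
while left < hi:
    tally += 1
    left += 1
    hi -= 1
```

Iterations until pointers meet (list length 8)
`tally` takes the values: 0 → 1 → 2 → 3 → 4

Answer: 4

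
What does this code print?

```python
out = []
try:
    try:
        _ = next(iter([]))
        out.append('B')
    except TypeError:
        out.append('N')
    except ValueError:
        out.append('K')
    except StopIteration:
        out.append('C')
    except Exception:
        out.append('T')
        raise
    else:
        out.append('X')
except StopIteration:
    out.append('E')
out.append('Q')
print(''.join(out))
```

Execution trace: 'C' (inner except StopIteration) → 'Q' (after the try/except). Output: CQ

Answer: CQ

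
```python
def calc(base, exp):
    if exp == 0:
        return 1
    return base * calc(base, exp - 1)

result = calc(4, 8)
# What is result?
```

calc(4, 8) = 4 * 4 * 4 * 4 * 4 * 4 * 4 * 4 = 65536

Answer: 65536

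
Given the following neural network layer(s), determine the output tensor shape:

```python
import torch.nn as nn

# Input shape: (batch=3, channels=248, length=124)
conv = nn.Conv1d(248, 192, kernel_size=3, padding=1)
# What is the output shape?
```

Input: (3, 248, 124) -> Output: (3, 192, 124)

Answer: (3, 192, 124)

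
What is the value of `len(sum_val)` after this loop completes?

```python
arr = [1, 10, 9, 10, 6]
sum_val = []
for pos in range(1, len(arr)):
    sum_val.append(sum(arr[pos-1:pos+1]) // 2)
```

Number of 2-element averages
`sum_val` takes the values: [] → [5] → [5, 9] → [5, 9, 9] → [5, 9, 9, 8]
So `len(sum_val)` = 4

Answer: 4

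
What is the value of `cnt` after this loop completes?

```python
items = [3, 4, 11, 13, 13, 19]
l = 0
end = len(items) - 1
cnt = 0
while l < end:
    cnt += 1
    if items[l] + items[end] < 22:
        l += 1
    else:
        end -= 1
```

Steps to find pair summing to 22
`cnt` takes the values: 0 → 1 → 2 → 3 → 4 → 5

Answer: 5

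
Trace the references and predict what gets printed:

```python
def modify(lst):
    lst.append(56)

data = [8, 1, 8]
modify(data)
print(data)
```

Key concept: function modifies passed list.
Step by step:
`data = [8, 1, 8]` → data = [8, 1, 8]
`modify(data)` → data = [8, 1, 8, 56]
`print(data)` → prints [8, 1, 8, 56]

Answer: [8, 1, 8, 56]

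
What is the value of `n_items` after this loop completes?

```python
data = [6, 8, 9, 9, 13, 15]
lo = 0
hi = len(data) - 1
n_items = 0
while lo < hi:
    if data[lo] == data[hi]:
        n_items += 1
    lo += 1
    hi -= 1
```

Count matching pairs from ends
`n_items` takes the values: 0 → 1

Answer: 1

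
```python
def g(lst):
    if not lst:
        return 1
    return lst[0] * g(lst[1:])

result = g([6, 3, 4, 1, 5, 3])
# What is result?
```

Product over [6, 3, 4, 1, 5, 3] = 6 * 3 * 4 * 1 * 5 * 3 = 1080

Answer: 1080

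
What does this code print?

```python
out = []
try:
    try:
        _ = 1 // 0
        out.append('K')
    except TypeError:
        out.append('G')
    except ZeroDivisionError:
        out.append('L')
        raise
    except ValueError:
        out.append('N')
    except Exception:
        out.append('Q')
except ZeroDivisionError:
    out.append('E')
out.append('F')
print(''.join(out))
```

Execution trace: 'L' (except ZeroDivisionError) → 'E' (outer except ZeroDivisionError) → 'F' (after the try/except). Output: LEF

Answer: LEF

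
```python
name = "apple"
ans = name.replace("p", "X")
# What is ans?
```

Trace:
`name = "apple"` → name = 'apple'
`ans = name.replace("p", "X")` → ans = 'aXXle'
So ans = 'aXXle'

Answer: 'aXXle'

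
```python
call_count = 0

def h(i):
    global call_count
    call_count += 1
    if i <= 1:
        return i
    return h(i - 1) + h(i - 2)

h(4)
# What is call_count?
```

Calls(i) = 1 + Calls(i-1) + Calls(i-2); Calls(0)=Calls(1)=1. For i=4 this gives 9.

Answer: 9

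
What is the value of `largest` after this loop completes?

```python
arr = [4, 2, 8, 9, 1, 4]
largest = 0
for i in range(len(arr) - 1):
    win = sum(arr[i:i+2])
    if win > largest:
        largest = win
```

Max sum of 2-element window in [4, 2, 8, 9, 1, 4]
`largest` takes the values: 0 → 6 → 10 → 17

Answer: 17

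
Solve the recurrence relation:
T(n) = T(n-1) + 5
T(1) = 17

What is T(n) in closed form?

Unrolling: T(n) = T(1) + 5·(n-1) = 17 + 5(n-1) = 5n + 12.

Answer: T(n) = 5n + 12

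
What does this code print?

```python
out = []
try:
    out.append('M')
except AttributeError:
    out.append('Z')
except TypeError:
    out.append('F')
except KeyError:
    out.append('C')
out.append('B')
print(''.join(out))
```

Execution trace: 'M' (try body, no exception) → 'B' (after the try/except). Output: MB

Answer: MB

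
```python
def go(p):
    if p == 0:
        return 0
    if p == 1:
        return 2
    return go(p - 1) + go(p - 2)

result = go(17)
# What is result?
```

Build up from base cases: go(0)=0, go(1)=2, go(2)=2, go(3)=4, go(4)=6, go(5)=10, go(6)=16, ..., go(17)=3194

Answer: 3194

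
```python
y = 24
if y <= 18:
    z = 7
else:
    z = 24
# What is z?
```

Trace:
`y = 24` → y = 24
`if y <= 18: ...` → y <= 18 is False, take else branch → z = 24
So z = 24

Answer: 24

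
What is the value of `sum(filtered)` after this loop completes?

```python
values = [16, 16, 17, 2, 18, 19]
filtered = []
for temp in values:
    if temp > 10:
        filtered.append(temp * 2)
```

Sum of doubled values > 10
`filtered` takes the values: [] → [32] → [32, 32] → [32, 32, 34] → [32, 32, 34, 36] → [32, 32, 34, 36, 38]
So `sum(filtered)` = 172

Answer: 172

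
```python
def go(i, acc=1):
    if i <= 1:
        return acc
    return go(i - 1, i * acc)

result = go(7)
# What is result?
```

Accumulator trace (n, acc): (7, 1) -> (6, 7) -> (5, 42) -> (4, 210) -> (3, 840) -> (2, 2520) -> (1, 5040) -> return 5040

Answer: 5040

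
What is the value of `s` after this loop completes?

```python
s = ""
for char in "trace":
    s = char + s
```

Reverse 'trace'
`s` takes the values: "" → "t" → "rt" → "art" → "cart" → "ecart"

Answer: "ecart"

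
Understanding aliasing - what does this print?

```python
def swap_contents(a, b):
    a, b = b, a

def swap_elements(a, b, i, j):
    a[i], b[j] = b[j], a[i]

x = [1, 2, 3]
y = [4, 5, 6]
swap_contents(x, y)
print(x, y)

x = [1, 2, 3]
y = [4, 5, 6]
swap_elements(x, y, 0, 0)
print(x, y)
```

Key concept: parameter rebinding vs mutation.
Step by step:
`x = [1, 2, 3]` → x = [1, 2, 3]
`y = [4, 5, 6]` → y = [4, 5, 6]
`swap_contents(x, y)` → no visible change to tracked variables
`print(x, y)` → prints [1, 2, 3] [4, 5, 6]
`x = [1, 2, 3]` → x = [1, 2, 3]
`y = [4, 5, 6]` → y = [4, 5, 6]
`swap_elements(x, y, 0, 0)` → x = [4, 2, 3]; y = [1, 5, 6]
`print(x, y)` → prints [4, 2, 3] [1, 5, 6]

Answer:
[1, 2, 3] [4, 5, 6]
[4, 2, 3] [1, 5, 6]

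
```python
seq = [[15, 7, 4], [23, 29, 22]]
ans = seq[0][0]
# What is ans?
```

Trace:
`seq = [[15, 7, 4], [23, 29, 22]]` → seq = [[15, 7, 4], [23, 29, 22]]
`ans = seq[0][0]` → ans = 15
So ans = 15

Answer: 15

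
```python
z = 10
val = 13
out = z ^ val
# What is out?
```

Trace:
`z = 10` → z = 10
`val = 13` → val = 13
`out = z ^ val` → out = 7
So out = 7

Answer: 7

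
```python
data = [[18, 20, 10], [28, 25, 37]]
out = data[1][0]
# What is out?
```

Trace:
`data = [[18, 20, 10], [28, 25, 37]]` → data = [[18, 20, 10], [28, 25, 37]]
`out = data[1][0]` → out = 28
So out = 28

Answer: 28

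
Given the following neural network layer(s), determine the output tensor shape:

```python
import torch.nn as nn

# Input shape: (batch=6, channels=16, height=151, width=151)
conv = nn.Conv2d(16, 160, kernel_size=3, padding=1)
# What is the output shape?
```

Input: (6, 16, 151, 151) -> Output: (6, 160, 151, 151)

Answer: (6, 160, 151, 151)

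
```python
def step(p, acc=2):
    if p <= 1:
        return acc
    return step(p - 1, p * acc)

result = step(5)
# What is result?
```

Accumulator trace (n, acc): (5, 2) -> (4, 10) -> (3, 40) -> (2, 120) -> (1, 240) -> return 240

Answer: 240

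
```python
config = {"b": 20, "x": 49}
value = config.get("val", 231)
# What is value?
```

Trace:
`config = {"b": 20, "x": 49}` → config = {'b': 20, 'x': 49}
`value = config.get("val", 231)` → value = 231
So value = 231

Answer: 231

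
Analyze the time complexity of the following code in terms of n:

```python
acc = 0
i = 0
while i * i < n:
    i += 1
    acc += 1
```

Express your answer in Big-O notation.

Each loop level contributes: √n. Multiplying the contributions gives O(√n).

Answer: O(√n)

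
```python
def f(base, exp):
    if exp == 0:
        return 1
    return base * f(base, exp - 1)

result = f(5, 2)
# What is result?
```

f(5, 2) = 5 * 5 = 25

Answer: 25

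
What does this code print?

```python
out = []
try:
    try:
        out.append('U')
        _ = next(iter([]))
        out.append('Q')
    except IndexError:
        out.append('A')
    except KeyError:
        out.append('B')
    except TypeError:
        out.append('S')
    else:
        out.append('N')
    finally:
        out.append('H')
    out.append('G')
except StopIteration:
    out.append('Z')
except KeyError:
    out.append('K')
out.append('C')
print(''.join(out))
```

Execution trace: 'U' (inner try body) → 'H' (inner finally) → 'Z' (except StopIteration) → 'C' (after the try/except). Output: UHZC

Answer: UHZC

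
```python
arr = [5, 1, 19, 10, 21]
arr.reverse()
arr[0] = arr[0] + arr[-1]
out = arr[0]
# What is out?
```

Trace:
`arr = [5, 1, 19, 10, 21]` → arr = [5, 1, 19, 10, 21]
`arr.reverse()` → arr = [21, 10, 19, 1, 5]
`arr[0] = arr[0] + arr[-1]` → arr = [26, 10, 19, 1, 5]
`out = arr[0]` → out = 26
So out = 26

Answer: 26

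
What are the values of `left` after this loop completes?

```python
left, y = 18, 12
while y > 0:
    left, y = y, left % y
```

GCD of 18 and 12
`left` takes the values: 18 → 12 → 6

Answer: 6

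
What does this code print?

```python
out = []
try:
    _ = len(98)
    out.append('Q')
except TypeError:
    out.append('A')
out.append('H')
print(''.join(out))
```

Execution trace: 'A' (except TypeError) → 'H' (after the try/except). Output: AH

Answer: AH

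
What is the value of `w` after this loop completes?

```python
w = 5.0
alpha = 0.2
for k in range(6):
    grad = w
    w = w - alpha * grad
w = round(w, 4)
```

Gradient descent: w = 5.0 * (1 - 0.2)^6
`w` takes the values: 5.0 → 4.0 → 3.2 → 2.56 → 2.048 → 1.6384 → 1.31072 → 1.3107

Answer: 1.3107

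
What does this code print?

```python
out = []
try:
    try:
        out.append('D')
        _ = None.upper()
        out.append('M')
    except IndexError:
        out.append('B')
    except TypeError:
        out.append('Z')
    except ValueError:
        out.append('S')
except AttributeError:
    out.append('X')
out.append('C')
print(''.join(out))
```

Execution trace: 'D' (try body) → 'X' (outer except AttributeError) → 'C' (after the try/except). Output: DXC

Answer: DXC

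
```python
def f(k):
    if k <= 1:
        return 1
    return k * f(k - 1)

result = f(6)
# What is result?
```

f(6) = 6 * 5 * 4 * 3 * 2 * 1 = 720

Answer: 720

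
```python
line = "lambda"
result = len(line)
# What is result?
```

Trace:
`line = "lambda"` → line = 'lambda'
`result = len(line)` → result = 6
So result = 6

Answer: 6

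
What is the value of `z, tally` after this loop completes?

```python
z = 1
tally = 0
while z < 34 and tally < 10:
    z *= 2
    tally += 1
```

Double until >= 34 or 10 iterations
`z, tally` takes the values: (1, 0) → (2, 0) → (2, 1) → (4, 1) → (4, 2) → (8, 2) → (8, 3) → (16, 3) → (16, 4) → (32, 4) → (32, 5) → (64, 5) → (64, 6)

Answer: 64, 6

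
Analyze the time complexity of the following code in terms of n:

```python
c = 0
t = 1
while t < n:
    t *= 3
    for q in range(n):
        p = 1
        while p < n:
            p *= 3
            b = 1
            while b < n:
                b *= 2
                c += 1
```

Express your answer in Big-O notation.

Each loop level contributes: log n × n × log n × log n. Multiplying the contributions gives O(n log^3 n).

Answer: O(n log^3 n)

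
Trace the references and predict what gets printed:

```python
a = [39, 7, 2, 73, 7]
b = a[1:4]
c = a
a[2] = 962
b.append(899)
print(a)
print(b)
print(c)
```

Key concept: slice vs alias.
Step by step:
`a = [39, 7, 2, 73, 7]` → a = [39, 7, 2, 73, 7]
`b = a[1:4]` → b = [7, 2, 73]
`c = a` → c = [39, 7, 2, 73, 7] (same object as a)
`a[2] = 962` → a = [39, 7, 962, 73, 7] (same object as c); c = [39, 7, 962, 73, 7] (same object as a)
`b.append(899)` → b = [7, 2, 73, 899]
`print(a)` → prints [39, 7, 962, 73, 7]
`print(b)` → prints [7, 2, 73, 899]
`print(c)` → prints [39, 7, 962, 73, 7]

Answer:
[39, 7, 962, 73, 7]
[7, 2, 73, 899]
[39, 7, 962, 73, 7]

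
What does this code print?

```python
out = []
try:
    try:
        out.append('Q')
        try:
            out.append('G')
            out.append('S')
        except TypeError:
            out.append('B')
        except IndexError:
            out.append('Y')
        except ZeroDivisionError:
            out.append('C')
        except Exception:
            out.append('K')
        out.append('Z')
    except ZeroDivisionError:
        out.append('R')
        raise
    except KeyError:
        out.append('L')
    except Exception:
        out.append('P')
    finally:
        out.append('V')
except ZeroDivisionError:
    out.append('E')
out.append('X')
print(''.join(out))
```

Execution trace: 'Q' (try body) → 'G' (inner try body) → 'S' (inner try body, no exception) → 'Z' (try body, no exception) → 'V' (finally) → 'X' (after the try/except). Output: QGSZVX

Answer: QGSZVX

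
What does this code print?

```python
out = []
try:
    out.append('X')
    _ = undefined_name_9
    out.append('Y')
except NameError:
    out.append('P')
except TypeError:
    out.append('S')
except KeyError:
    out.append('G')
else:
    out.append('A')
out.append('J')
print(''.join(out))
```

Execution trace: 'X' (try body) → 'P' (except NameError) → 'J' (after the try/except). Output: XPJ

Answer: XPJ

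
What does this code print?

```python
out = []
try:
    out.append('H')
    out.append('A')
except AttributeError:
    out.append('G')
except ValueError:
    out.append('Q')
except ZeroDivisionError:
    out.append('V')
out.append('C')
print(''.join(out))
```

Execution trace: 'H' (try body) → 'A' (try body, no exception) → 'C' (after the try/except). Output: HAC

Answer: HAC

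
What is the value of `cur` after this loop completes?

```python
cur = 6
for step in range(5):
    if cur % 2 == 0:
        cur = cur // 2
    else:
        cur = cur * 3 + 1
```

Collatz-style transformation from 6
`cur` takes the values: 6 → 3 → 10 → 5 → 16 → 8

Answer: 8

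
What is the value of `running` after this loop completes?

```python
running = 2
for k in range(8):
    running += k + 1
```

Start at 2, add 1 to 8 = 38
`running` takes the values: 2 → 3 → 5 → 8 → 12 → 17 → 23 → 30 → 38

Answer: 38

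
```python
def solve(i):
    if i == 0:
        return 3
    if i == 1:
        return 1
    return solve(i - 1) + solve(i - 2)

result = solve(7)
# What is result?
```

Build up from base cases: solve(0)=3, solve(1)=1, solve(2)=4, solve(3)=5, solve(4)=9, solve(5)=14, solve(6)=23, ..., solve(7)=37

Answer: 37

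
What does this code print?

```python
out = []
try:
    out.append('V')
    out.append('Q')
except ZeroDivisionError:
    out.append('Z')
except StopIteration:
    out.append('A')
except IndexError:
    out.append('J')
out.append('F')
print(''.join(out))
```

Execution trace: 'V' (try body) → 'Q' (try body, no exception) → 'F' (after the try/except). Output: VQF

Answer: VQF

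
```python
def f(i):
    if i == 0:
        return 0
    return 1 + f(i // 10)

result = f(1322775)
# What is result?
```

Count of digits of 1322775: 7

Answer: 7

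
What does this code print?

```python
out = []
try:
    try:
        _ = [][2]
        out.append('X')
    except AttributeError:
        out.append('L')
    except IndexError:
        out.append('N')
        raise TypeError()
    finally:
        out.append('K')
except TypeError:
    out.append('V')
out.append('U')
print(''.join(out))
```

Execution trace: 'N' (inner except IndexError) → 'K' (inner finally) → 'V' (outer except TypeError) → 'U' (after the try/except). Output: NKVU

Answer: NKVU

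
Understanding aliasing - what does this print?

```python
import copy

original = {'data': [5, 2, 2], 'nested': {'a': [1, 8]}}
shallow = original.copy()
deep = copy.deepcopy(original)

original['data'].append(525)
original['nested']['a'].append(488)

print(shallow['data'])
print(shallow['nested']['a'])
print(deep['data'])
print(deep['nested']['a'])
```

Key concept: comparing shallow vs deep copy.
Step by step:
`original = {'data': [5, 2, 2], 'nested': {'a': [1, 8]}}` → original = {'data': [5, 2, 2], 'nested': {'a': [1, 8]}}
`shallow = original.copy()` → shallow = {'data': [5, 2, 2], 'nested': {'a': [1, 8]}}
`deep = copy.deepcopy(original)` → deep = {'data': [5, 2, 2], 'nested': {'a': [1, 8]}}
`original['data'].append(525)` → original = {'data': [5, 2, 2, 525], 'nested': {'a': [1, 8]}}; shallow = {'data': [5, 2, 2, 525], 'nested': {'a': [1, 8]}}
`original['nested']['a'].append(488)` → original = {'data': [5, 2, 2, 525], 'nested': {'a': [1, 8, 488]}}; shallow = {'data': [5, 2, 2, 525], 'nested': {'a': [1, 8, 488]}}
`print(shallow['data'])` → prints [5, 2, 2, 525]
`print(shallow['nested']['a'])` → prints [1, 8, 488]
`print(deep['data'])` → prints [5, 2, 2]
`print(deep['nested']['a'])` → prints [1, 8]

Answer:
[5, 2, 2, 525]
[1, 8, 488]
[5, 2, 2]
[1, 8]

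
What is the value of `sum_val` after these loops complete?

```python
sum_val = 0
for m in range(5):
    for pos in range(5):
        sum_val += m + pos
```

Sum of all m+pos for m,pos in 5x5
`sum_val` takes the values: 0 → 1 → 3 → 6 → 10 → 11 → 13 → 16 → 20 → 25 → 27 → 30 → 34 → 39 → 45 → 48 → 52 → 57 → 63 → 70 → 74 → 79 → 85 → 92 → 100

Answer: 100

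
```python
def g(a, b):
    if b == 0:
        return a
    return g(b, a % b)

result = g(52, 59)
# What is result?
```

g(52, 59) -> g(59, 52) -> g(52, 7) -> g(7, 3) -> g(3, 1) -> g(1, 0) -> 1

Answer: 1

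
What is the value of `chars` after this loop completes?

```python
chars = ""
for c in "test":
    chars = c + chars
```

Reverse 'test'
`chars` takes the values: "" → "t" → "et" → "set" → "tset"

Answer: "tset"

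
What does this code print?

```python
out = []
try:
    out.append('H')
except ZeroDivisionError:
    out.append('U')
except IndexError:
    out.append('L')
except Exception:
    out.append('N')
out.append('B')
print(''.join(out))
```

Execution trace: 'H' (try body, no exception) → 'B' (after the try/except). Output: HB

Answer: HB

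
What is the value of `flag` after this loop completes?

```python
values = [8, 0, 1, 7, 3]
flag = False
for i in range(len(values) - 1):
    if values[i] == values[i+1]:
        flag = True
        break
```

Check consecutive duplicates in [8, 0, 1, 7, 3]
`flag` takes the values: False

Answer: False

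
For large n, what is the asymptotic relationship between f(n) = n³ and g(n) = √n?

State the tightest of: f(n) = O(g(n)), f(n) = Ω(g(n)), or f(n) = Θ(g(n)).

n³ vs √n: f(n) = Ω(g(n)) but not O(g(n)) — n³ grows strictly faster than √n.

Answer: f(n) = Ω(g(n)) but not O(g(n)) — n³ grows strictly faster than √n.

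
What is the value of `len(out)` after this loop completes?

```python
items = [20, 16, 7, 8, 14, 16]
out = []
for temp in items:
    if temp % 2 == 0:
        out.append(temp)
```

Count even numbers in [20, 16, 7, 8, 14, 16]
`out` takes the values: [] → [20] → [20, 16] → [20, 16, 8] → [20, 16, 8, 14] → [20, 16, 8, 14, 16]
So `len(out)` = 5

Answer: 5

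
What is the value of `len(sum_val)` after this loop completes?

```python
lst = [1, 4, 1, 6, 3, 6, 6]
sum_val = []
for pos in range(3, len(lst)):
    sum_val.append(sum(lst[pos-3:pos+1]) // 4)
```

Number of 4-element averages
`sum_val` takes the values: [] → [3] → [3, 3] → [3, 3, 4] → [3, 3, 4, 5]
So `len(sum_val)` = 4

Answer: 4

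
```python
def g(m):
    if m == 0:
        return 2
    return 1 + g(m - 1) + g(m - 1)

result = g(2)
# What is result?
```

g(m) = 1 + 2·g(m-1), g(0)=2. Closed form: (2+1)·2^2 - 1 = 11.

Answer: 11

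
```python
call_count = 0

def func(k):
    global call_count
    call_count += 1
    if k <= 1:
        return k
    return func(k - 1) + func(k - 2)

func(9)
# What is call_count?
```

Calls(k) = 1 + Calls(k-1) + Calls(k-2); Calls(0)=Calls(1)=1. For k=9 this gives 109.

Answer: 109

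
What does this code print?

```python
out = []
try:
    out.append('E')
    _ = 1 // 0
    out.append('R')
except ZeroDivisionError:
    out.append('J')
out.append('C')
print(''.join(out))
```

Execution trace: 'E' (try body) → 'J' (except ZeroDivisionError) → 'C' (after the try/except). Output: EJC

Answer: EJC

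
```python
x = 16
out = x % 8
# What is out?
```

Trace:
`x = 16` → x = 16
`out = x % 8` → out = 0
So out = 0

Answer: 0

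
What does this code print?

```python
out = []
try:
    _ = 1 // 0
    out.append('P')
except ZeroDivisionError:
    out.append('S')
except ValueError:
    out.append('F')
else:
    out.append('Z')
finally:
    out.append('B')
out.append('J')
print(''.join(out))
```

Execution trace: 'S' (except ZeroDivisionError) → 'B' (finally) → 'J' (after the try/except). Output: SBJ

Answer: SBJ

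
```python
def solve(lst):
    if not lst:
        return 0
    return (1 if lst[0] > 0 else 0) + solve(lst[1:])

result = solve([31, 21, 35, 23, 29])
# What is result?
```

Count of positive elements in [31, 21, 35, 23, 29] = 5

Answer: 5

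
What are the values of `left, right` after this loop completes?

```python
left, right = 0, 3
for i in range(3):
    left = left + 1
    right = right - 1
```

left goes 0→3, right goes 3→0
`left, right` takes the values: (0, 3) → (1, 3) → (1, 2) → (2, 2) → (2, 1) → (3, 1) → (3, 0)

Answer: 3, 0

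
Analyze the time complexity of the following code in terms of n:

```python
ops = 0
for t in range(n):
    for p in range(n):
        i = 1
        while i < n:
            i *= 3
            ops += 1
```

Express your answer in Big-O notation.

Each loop level contributes: n × n × log n. Multiplying the contributions gives O(n^2 log n).

Answer: O(n^2 log n)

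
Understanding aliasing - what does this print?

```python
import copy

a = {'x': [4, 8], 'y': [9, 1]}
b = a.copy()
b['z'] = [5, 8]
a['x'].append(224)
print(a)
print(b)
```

Key concept: shallow copy of dict with mutable values.
Step by step:
`a = {'x': [4, 8], 'y': [9, 1]}` → a = {'x': [4, 8], 'y': [9, 1]}
`b = a.copy()` → b = {'x': [4, 8], 'y': [9, 1]}
`b['z'] = [5, 8]` → b = {'x': [4, 8], 'y': [9, 1], 'z': [5, 8]}
`a['x'].append(224)` → a = {'x': [4, 8, 224], 'y': [9, 1]}; b = {'x': [4, 8, 224], 'y': [9, 1], 'z': [5, 8]}
`print(a)` → prints {'x': [4, 8, 224], 'y': [9, 1]}
`print(b)` → prints {'x': [4, 8, 224], 'y': [9, 1], 'z': [5, 8]}

Answer:
{'x': [4, 8, 224], 'y': [9, 1]}
{'x': [4, 8, 224], 'y': [9, 1], 'z': [5, 8]}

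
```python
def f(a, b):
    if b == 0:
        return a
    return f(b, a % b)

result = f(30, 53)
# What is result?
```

f(30, 53) -> f(53, 30) -> f(30, 23) -> f(23, 7) -> f(7, 2) -> f(2, 1) -> f(1, 0) -> 1

Answer: 1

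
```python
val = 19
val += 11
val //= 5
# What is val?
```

Trace:
`val = 19` → val = 19
`val += 11` → val = 30
`val //= 5` → val = 6
So val = 6

Answer: 6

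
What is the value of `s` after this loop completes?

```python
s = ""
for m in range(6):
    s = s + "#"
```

Repeat '#' 6 times
`s` takes the values: "" → "#" → "##" → "###" → "####" → "#####" → "######"

Answer: "######"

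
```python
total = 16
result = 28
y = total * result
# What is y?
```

Trace:
`total = 16` → total = 16
`result = 28` → result = 28
`y = total * result` → y = 448
So y = 448

Answer: 448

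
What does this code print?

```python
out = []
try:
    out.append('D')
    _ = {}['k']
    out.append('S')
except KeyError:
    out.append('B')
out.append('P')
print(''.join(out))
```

Execution trace: 'D' (try body) → 'B' (except KeyError) → 'P' (after the try/except). Output: DBP

Answer: DBP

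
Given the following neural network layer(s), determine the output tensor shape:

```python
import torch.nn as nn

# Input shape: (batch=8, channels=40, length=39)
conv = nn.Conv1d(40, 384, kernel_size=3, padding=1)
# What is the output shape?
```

Input: (8, 40, 39) -> Output: (8, 384, 39)

Answer: (8, 384, 39)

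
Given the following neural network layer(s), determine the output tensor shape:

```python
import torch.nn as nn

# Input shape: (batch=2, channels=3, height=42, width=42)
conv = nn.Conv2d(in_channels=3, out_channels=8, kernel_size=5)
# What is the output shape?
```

Input: (2, 3, 42, 42) -> Output: (2, 8, 38, 38)

Answer: (2, 8, 38, 38)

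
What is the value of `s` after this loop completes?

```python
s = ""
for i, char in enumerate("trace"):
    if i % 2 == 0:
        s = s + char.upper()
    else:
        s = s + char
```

Uppercase even positions in 'trace'
`s` takes the values: "" → "T" → "Tr" → "TrA" → "TrAc" → "TrAcE"

Answer: "TrAcE"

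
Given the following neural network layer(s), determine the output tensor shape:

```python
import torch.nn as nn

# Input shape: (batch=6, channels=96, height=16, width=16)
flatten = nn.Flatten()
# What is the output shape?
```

Input: (6, 96, 16, 16) -> Output: (6, 24576)

Answer: (6, 24576)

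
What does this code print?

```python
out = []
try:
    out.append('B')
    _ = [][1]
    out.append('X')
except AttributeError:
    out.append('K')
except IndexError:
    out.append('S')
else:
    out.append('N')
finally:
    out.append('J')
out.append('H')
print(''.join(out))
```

Execution trace: 'B' (try body) → 'S' (except IndexError) → 'J' (finally) → 'H' (after the try/except). Output: BSJH

Answer: BSJH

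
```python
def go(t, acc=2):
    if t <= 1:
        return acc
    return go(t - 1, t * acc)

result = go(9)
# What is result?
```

Accumulator trace (n, acc): (9, 2) -> (8, 18) -> (7, 144) -> (6, 1008) -> (5, 6048) -> (4, 30240) -> (3, 120960) -> (2, 362880) -> (1, 725760) -> return 725760

Answer: 725760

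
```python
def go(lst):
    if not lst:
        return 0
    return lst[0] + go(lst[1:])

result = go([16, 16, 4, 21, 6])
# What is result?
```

16 + 16 + 4 + 21 + 6 + 0 = 63

Answer: 63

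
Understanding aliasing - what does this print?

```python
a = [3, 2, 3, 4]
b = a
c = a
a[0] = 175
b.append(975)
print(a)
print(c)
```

Key concept: multiple aliases.
Step by step:
`a = [3, 2, 3, 4]` → a = [3, 2, 3, 4]
`b = a` → b = [3, 2, 3, 4] (same object as a)
`c = a` → c = [3, 2, 3, 4] (same object as a, b)
`a[0] = 175` → a = [175, 2, 3, 4] (same object as b, c); b = [175, 2, 3, 4] (same object as a, c); c = [175, 2, 3, 4] (same object as a, b)
`b.append(975)` → a = [175, 2, 3, 4, 975] (same object as b, c); b = [175, 2, 3, 4, 975] (same object as a, c); c = [175, 2, 3, 4, 975] (same object as a, b)
`print(a)` → prints [175, 2, 3, 4, 975]
`print(c)` → prints [175, 2, 3, 4, 975]

Answer:
[175, 2, 3, 4, 975]
[175, 2, 3, 4, 975]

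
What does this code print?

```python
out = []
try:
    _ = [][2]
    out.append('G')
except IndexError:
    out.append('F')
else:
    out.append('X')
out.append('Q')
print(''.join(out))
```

Execution trace: 'F' (except IndexError) → 'Q' (after the try/except). Output: FQ

Answer: FQ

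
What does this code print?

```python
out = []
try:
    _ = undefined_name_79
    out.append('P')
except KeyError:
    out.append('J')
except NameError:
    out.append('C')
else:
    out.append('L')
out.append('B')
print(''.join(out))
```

Execution trace: 'C' (except NameError) → 'B' (after the try/except). Output: CB

Answer: CB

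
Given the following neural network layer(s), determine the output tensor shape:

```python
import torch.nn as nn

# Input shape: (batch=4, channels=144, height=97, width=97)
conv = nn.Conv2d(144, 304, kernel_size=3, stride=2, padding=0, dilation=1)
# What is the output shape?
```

Input: (4, 144, 97, 97) -> Output: (4, 304, 48, 48)

Answer: (4, 304, 48, 48)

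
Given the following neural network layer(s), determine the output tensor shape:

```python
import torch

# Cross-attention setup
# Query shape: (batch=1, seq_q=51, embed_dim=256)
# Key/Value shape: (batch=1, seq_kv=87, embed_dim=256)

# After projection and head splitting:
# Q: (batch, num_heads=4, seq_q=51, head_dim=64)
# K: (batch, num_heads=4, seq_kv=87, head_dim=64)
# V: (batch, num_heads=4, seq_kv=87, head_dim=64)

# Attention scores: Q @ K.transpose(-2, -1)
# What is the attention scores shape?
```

Input: (1, 51, 256) -> Output: (1, 4, 51, 87)

Answer: (1, 4, 51, 87)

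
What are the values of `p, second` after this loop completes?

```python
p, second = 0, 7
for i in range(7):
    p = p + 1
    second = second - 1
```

p goes 0→7, second goes 7→0
`p, second` takes the values: (0, 7) → (1, 7) → (1, 6) → (2, 6) → (2, 5) → (3, 5) → (3, 4) → (4, 4) → (4, 3) → (5, 3) → (5, 2) → (6, 2) → (6, 1) → (7, 1) → (7, 0)

Answer: 7, 0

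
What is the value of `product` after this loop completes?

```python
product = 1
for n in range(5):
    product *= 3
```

3^5 = 243
`product` takes the values: 1 → 3 → 9 → 27 → 81 → 243

Answer: 243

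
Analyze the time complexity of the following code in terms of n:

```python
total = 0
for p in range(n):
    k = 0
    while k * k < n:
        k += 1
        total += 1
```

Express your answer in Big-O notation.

Each loop level contributes: n × √n. Multiplying the contributions gives O(n√n).

Answer: O(n√n)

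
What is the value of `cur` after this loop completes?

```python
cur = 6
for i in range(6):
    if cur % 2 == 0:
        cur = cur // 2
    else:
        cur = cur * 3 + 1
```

Collatz-style transformation from 6
`cur` takes the values: 6 → 3 → 10 → 5 → 16 → 8 → 4

Answer: 4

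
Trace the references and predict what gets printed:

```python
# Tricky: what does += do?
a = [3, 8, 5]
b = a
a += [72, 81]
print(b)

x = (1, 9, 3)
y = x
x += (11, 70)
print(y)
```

Key concept: += behavior differs for mutable vs immutable.
Step by step:
`a = [3, 8, 5]` → a = [3, 8, 5]
`b = a` → b = [3, 8, 5] (same object as a)
`a += [72, 81]` → a = [3, 8, 5, 72, 81] (same object as b); b = [3, 8, 5, 72, 81] (same object as a)
`print(b)` → prints [3, 8, 5, 72, 81]
`x = (1, 9, 3)` → x = (1, 9, 3)
`y = x` → y = (1, 9, 3)
`x += (11, 70)` → x = (1, 9, 3, 11, 70)
`print(y)` → prints (1, 9, 3)

Answer:
[3, 8, 5, 72, 81]
(1, 9, 3)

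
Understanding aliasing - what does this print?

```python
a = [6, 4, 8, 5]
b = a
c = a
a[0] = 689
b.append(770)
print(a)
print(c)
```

Key concept: multiple aliases.
Step by step:
`a = [6, 4, 8, 5]` → a = [6, 4, 8, 5]
`b = a` → b = [6, 4, 8, 5] (same object as a)
`c = a` → c = [6, 4, 8, 5] (same object as a, b)
`a[0] = 689` → a = [689, 4, 8, 5] (same object as b, c); b = [689, 4, 8, 5] (same object as a, c); c = [689, 4, 8, 5] (same object as a, b)
`b.append(770)` → a = [689, 4, 8, 5, 770] (same object as b, c); b = [689, 4, 8, 5, 770] (same object as a, c); c = [689, 4, 8, 5, 770] (same object as a, b)
`print(a)` → prints [689, 4, 8, 5, 770]
`print(c)` → prints [689, 4, 8, 5, 770]

Answer:
[689, 4, 8, 5, 770]
[689, 4, 8, 5, 770]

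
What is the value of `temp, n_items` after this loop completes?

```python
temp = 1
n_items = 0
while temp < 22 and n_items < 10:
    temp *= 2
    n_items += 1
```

Double until >= 22 or 10 iterations
`temp, n_items` takes the values: (1, 0) → (2, 0) → (2, 1) → (4, 1) → (4, 2) → (8, 2) → (8, 3) → (16, 3) → (16, 4) → (32, 4) → (32, 5)

Answer: 32, 5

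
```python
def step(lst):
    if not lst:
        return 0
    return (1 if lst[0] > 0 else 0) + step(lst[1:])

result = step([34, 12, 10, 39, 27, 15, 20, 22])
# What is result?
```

Count of positive elements in [34, 12, 10, 39, 27, 15, 20, 22] = 8

Answer: 8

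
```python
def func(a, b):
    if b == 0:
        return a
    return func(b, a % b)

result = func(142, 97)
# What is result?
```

func(142, 97) -> func(97, 45) -> func(45, 7) -> func(7, 3) -> func(3, 1) -> func(1, 0) -> 1

Answer: 1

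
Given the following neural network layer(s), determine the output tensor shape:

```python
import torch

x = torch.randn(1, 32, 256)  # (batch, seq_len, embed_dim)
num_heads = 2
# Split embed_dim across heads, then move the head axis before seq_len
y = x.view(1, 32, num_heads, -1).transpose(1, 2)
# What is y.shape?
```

Input: (1, 32, 256) -> head_dim = 256 // 2 = 128; after view: (1, 32, 2, 128) -> after transpose(1, 2): (1, 2, 32, 128) -> Output: (1, 2, 32, 128)

Answer: (1, 2, 32, 128)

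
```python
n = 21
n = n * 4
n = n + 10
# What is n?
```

Trace:
`n = 21` → n = 21
`n = n * 4` → n = 84
`n = n + 10` → n = 94
So n = 94

Answer: 94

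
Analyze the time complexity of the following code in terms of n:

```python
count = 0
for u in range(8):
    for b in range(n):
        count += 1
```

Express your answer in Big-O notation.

Each loop level contributes: 1 × n. Multiplying the contributions gives O(n).

Answer: O(n)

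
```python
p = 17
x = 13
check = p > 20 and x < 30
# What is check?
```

Trace:
`p = 17` → p = 17
`x = 13` → x = 13
`check = p > 20 and x < 30` → check = False
So check = False

Answer: False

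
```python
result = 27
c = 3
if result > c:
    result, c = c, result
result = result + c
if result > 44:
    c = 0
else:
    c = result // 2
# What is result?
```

Trace:
`result = 27` → result = 27
`c = 3` → c = 3
`if result > c: ...` → result > c is True → result = 3; c = 27
`result = result + c` → result = 30
`if result > 44: ...` → result > 44 is False, take else branch → c = 15
So result = 30

Answer: 30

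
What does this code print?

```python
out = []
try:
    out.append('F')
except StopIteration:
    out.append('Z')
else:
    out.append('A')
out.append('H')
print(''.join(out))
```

Execution trace: 'F' (try body, no exception) → 'A' (else) → 'H' (after the try/except). Output: FAH

Answer: FAH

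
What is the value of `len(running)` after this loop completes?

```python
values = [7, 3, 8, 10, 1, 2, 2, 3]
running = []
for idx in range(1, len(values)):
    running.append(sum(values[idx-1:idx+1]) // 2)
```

Number of 2-element averages
`running` takes the values: [] → [5] → [5, 5] → [5, 5, 9] → [5, 5, 9, 5] → [5, 5, 9, 5, 1] → [5, 5, 9, 5, 1, 2] → [5, 5, 9, 5, 1, 2, 2]
So `len(running)` = 7

Answer: 7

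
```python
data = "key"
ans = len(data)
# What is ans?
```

Trace:
`data = "key"` → data = 'key'
`ans = len(data)` → ans = 3
So ans = 3

Answer: 3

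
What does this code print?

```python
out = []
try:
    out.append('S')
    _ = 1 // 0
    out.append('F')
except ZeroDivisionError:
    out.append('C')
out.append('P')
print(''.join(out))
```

Execution trace: 'S' (try body) → 'C' (except ZeroDivisionError) → 'P' (after the try/except). Output: SCP

Answer: SCP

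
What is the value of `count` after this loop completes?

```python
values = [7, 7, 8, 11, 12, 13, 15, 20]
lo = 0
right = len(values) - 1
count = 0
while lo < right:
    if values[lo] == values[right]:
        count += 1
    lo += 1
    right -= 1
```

Count matching pairs from ends
`count` takes the values: 0

Answer: 0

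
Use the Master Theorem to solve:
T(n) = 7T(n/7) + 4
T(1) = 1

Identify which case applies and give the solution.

a=7, b=7, f(n)=4. log_7(7) = 1. Since c=0 < 1, Case 1 applies: T(n) = Θ(n^log_b(a)) = O(n).

Answer: O(n) - Case 1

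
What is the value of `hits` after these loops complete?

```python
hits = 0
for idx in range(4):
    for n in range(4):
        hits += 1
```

4 * 4 = 16
`hits` takes the values: 0 → 1 → 2 → 3 → 4 → 5 → 6 → 7 → 8 → 9 → 10 → 11 → 12 → 13 → 14 → 15 → 16

Answer: 16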